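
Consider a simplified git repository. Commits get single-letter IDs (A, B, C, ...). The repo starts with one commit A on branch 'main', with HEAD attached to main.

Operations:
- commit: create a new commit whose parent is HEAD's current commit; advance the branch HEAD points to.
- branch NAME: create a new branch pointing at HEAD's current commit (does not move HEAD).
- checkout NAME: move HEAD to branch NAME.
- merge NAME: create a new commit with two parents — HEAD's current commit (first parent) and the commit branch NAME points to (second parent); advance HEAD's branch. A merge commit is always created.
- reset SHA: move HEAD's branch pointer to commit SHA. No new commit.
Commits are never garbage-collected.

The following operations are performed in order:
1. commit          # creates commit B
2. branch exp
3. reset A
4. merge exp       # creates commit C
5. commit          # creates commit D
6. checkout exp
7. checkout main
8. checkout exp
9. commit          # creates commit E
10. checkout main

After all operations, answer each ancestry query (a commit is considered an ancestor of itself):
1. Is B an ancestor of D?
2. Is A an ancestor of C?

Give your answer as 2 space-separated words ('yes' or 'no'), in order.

After op 1 (commit): HEAD=main@B [main=B]
After op 2 (branch): HEAD=main@B [exp=B main=B]
After op 3 (reset): HEAD=main@A [exp=B main=A]
After op 4 (merge): HEAD=main@C [exp=B main=C]
After op 5 (commit): HEAD=main@D [exp=B main=D]
After op 6 (checkout): HEAD=exp@B [exp=B main=D]
After op 7 (checkout): HEAD=main@D [exp=B main=D]
After op 8 (checkout): HEAD=exp@B [exp=B main=D]
After op 9 (commit): HEAD=exp@E [exp=E main=D]
After op 10 (checkout): HEAD=main@D [exp=E main=D]
ancestors(D) = {A,B,C,D}; B in? yes
ancestors(C) = {A,B,C}; A in? yes

Answer: yes yes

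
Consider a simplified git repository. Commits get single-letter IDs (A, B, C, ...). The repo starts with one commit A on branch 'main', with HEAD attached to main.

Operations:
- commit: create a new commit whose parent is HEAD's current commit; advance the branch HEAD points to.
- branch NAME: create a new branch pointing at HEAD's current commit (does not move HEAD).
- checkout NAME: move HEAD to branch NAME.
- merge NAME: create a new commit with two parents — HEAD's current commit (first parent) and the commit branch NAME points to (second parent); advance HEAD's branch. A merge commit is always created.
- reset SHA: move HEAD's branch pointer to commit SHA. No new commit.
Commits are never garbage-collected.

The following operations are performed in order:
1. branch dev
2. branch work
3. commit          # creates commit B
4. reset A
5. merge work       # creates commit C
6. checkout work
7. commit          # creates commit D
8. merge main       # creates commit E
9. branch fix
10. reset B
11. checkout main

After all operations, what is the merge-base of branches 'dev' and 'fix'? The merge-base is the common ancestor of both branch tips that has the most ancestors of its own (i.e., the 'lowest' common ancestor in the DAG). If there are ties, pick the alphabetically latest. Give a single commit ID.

Answer: A

Derivation:
After op 1 (branch): HEAD=main@A [dev=A main=A]
After op 2 (branch): HEAD=main@A [dev=A main=A work=A]
After op 3 (commit): HEAD=main@B [dev=A main=B work=A]
After op 4 (reset): HEAD=main@A [dev=A main=A work=A]
After op 5 (merge): HEAD=main@C [dev=A main=C work=A]
After op 6 (checkout): HEAD=work@A [dev=A main=C work=A]
After op 7 (commit): HEAD=work@D [dev=A main=C work=D]
After op 8 (merge): HEAD=work@E [dev=A main=C work=E]
After op 9 (branch): HEAD=work@E [dev=A fix=E main=C work=E]
After op 10 (reset): HEAD=work@B [dev=A fix=E main=C work=B]
After op 11 (checkout): HEAD=main@C [dev=A fix=E main=C work=B]
ancestors(dev=A): ['A']
ancestors(fix=E): ['A', 'C', 'D', 'E']
common: ['A']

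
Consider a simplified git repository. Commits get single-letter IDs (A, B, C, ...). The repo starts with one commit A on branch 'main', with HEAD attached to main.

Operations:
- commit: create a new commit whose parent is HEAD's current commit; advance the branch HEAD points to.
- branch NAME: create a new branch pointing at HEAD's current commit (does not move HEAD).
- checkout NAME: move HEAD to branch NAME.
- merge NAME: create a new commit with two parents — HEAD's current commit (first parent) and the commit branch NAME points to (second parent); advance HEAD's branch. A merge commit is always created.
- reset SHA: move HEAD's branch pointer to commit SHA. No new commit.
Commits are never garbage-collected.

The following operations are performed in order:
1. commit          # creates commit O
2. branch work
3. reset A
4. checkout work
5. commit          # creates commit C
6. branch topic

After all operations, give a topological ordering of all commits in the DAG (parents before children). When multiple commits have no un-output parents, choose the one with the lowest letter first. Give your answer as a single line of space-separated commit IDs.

Answer: A O C

Derivation:
After op 1 (commit): HEAD=main@O [main=O]
After op 2 (branch): HEAD=main@O [main=O work=O]
After op 3 (reset): HEAD=main@A [main=A work=O]
After op 4 (checkout): HEAD=work@O [main=A work=O]
After op 5 (commit): HEAD=work@C [main=A work=C]
After op 6 (branch): HEAD=work@C [main=A topic=C work=C]
commit A: parents=[]
commit C: parents=['O']
commit O: parents=['A']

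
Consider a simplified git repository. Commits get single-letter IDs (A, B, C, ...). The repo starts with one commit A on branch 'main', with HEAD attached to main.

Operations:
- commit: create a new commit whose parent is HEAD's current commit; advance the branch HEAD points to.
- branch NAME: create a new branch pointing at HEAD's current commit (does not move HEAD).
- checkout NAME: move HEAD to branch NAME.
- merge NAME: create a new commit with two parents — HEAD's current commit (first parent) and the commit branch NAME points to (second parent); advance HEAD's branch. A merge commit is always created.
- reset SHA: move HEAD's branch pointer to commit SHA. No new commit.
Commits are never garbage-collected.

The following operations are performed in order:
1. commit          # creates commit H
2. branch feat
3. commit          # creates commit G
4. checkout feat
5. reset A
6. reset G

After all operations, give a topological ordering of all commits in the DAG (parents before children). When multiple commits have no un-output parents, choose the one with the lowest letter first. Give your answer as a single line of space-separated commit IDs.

After op 1 (commit): HEAD=main@H [main=H]
After op 2 (branch): HEAD=main@H [feat=H main=H]
After op 3 (commit): HEAD=main@G [feat=H main=G]
After op 4 (checkout): HEAD=feat@H [feat=H main=G]
After op 5 (reset): HEAD=feat@A [feat=A main=G]
After op 6 (reset): HEAD=feat@G [feat=G main=G]
commit A: parents=[]
commit G: parents=['H']
commit H: parents=['A']

Answer: A H G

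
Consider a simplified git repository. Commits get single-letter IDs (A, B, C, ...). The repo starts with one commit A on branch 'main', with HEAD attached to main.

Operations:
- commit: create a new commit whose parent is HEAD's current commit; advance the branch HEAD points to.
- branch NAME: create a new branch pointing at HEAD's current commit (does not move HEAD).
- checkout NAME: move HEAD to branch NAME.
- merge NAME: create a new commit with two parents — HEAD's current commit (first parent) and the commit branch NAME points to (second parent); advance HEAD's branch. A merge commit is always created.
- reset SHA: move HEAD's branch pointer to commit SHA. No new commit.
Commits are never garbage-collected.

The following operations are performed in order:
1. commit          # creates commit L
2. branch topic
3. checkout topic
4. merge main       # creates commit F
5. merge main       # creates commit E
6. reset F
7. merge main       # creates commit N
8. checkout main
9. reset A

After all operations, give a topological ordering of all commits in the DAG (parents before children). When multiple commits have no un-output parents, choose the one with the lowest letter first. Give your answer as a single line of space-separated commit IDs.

After op 1 (commit): HEAD=main@L [main=L]
After op 2 (branch): HEAD=main@L [main=L topic=L]
After op 3 (checkout): HEAD=topic@L [main=L topic=L]
After op 4 (merge): HEAD=topic@F [main=L topic=F]
After op 5 (merge): HEAD=topic@E [main=L topic=E]
After op 6 (reset): HEAD=topic@F [main=L topic=F]
After op 7 (merge): HEAD=topic@N [main=L topic=N]
After op 8 (checkout): HEAD=main@L [main=L topic=N]
After op 9 (reset): HEAD=main@A [main=A topic=N]
commit A: parents=[]
commit E: parents=['F', 'L']
commit F: parents=['L', 'L']
commit L: parents=['A']
commit N: parents=['F', 'L']

Answer: A L F E N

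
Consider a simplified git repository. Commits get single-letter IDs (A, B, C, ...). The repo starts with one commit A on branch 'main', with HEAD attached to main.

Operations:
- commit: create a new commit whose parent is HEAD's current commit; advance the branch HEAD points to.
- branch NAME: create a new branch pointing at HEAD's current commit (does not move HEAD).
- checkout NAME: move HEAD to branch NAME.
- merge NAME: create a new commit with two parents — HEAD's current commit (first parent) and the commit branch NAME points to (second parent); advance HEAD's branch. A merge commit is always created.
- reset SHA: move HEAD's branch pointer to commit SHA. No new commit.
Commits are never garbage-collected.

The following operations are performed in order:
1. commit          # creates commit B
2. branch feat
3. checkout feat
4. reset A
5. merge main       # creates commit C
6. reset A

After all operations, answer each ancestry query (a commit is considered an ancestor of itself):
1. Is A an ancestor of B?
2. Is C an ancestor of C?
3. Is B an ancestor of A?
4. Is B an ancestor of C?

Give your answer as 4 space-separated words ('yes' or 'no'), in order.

Answer: yes yes no yes

Derivation:
After op 1 (commit): HEAD=main@B [main=B]
After op 2 (branch): HEAD=main@B [feat=B main=B]
After op 3 (checkout): HEAD=feat@B [feat=B main=B]
After op 4 (reset): HEAD=feat@A [feat=A main=B]
After op 5 (merge): HEAD=feat@C [feat=C main=B]
After op 6 (reset): HEAD=feat@A [feat=A main=B]
ancestors(B) = {A,B}; A in? yes
ancestors(C) = {A,B,C}; C in? yes
ancestors(A) = {A}; B in? no
ancestors(C) = {A,B,C}; B in? yes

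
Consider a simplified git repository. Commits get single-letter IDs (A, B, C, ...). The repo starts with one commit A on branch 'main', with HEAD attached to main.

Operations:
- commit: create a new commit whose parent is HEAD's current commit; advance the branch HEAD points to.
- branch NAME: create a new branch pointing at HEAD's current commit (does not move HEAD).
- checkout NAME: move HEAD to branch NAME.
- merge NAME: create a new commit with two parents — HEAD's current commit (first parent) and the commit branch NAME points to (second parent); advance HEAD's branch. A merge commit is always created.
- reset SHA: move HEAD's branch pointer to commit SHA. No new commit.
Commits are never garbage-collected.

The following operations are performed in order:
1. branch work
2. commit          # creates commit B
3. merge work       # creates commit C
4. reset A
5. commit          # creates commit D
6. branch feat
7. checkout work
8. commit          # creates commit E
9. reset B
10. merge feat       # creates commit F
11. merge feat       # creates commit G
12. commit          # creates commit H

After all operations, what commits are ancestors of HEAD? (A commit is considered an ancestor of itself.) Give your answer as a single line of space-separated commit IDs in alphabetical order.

Answer: A B D F G H

Derivation:
After op 1 (branch): HEAD=main@A [main=A work=A]
After op 2 (commit): HEAD=main@B [main=B work=A]
After op 3 (merge): HEAD=main@C [main=C work=A]
After op 4 (reset): HEAD=main@A [main=A work=A]
After op 5 (commit): HEAD=main@D [main=D work=A]
After op 6 (branch): HEAD=main@D [feat=D main=D work=A]
After op 7 (checkout): HEAD=work@A [feat=D main=D work=A]
After op 8 (commit): HEAD=work@E [feat=D main=D work=E]
After op 9 (reset): HEAD=work@B [feat=D main=D work=B]
After op 10 (merge): HEAD=work@F [feat=D main=D work=F]
After op 11 (merge): HEAD=work@G [feat=D main=D work=G]
After op 12 (commit): HEAD=work@H [feat=D main=D work=H]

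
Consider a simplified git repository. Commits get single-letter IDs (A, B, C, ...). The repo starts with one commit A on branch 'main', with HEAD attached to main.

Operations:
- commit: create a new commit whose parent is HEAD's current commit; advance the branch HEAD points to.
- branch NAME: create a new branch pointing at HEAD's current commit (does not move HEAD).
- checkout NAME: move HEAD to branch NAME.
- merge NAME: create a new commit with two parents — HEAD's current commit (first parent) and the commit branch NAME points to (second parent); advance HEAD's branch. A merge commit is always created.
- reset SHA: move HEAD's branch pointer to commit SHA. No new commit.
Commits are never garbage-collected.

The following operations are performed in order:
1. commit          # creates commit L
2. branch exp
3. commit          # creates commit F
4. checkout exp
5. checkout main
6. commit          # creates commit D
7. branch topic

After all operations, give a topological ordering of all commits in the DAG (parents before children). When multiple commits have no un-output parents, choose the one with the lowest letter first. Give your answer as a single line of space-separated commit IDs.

Answer: A L F D

Derivation:
After op 1 (commit): HEAD=main@L [main=L]
After op 2 (branch): HEAD=main@L [exp=L main=L]
After op 3 (commit): HEAD=main@F [exp=L main=F]
After op 4 (checkout): HEAD=exp@L [exp=L main=F]
After op 5 (checkout): HEAD=main@F [exp=L main=F]
After op 6 (commit): HEAD=main@D [exp=L main=D]
After op 7 (branch): HEAD=main@D [exp=L main=D topic=D]
commit A: parents=[]
commit D: parents=['F']
commit F: parents=['L']
commit L: parents=['A']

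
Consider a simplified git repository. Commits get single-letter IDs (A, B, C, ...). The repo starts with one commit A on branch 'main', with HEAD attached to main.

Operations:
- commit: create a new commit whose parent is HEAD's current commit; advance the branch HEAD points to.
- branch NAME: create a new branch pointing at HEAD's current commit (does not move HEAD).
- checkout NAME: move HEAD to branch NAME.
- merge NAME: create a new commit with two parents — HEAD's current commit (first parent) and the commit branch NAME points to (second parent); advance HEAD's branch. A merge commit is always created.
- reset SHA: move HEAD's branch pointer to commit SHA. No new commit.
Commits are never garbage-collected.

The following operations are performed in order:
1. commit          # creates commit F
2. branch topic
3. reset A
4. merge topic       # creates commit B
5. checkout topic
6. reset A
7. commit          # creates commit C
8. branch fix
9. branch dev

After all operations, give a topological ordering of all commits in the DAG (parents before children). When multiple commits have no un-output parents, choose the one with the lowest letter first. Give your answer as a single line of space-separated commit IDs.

After op 1 (commit): HEAD=main@F [main=F]
After op 2 (branch): HEAD=main@F [main=F topic=F]
After op 3 (reset): HEAD=main@A [main=A topic=F]
After op 4 (merge): HEAD=main@B [main=B topic=F]
After op 5 (checkout): HEAD=topic@F [main=B topic=F]
After op 6 (reset): HEAD=topic@A [main=B topic=A]
After op 7 (commit): HEAD=topic@C [main=B topic=C]
After op 8 (branch): HEAD=topic@C [fix=C main=B topic=C]
After op 9 (branch): HEAD=topic@C [dev=C fix=C main=B topic=C]
commit A: parents=[]
commit B: parents=['A', 'F']
commit C: parents=['A']
commit F: parents=['A']

Answer: A C F B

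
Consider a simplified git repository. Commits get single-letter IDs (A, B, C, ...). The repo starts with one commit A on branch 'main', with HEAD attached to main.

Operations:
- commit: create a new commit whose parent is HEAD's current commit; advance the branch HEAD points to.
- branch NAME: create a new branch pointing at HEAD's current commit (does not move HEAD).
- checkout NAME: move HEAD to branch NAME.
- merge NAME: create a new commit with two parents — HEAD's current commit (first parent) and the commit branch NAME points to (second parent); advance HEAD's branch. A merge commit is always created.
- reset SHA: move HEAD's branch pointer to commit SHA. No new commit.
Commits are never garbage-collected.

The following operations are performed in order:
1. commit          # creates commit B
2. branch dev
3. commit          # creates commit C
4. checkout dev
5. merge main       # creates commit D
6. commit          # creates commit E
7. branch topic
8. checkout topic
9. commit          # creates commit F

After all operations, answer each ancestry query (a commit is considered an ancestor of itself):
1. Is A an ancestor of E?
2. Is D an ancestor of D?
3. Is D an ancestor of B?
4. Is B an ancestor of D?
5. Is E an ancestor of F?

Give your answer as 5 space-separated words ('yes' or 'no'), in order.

After op 1 (commit): HEAD=main@B [main=B]
After op 2 (branch): HEAD=main@B [dev=B main=B]
After op 3 (commit): HEAD=main@C [dev=B main=C]
After op 4 (checkout): HEAD=dev@B [dev=B main=C]
After op 5 (merge): HEAD=dev@D [dev=D main=C]
After op 6 (commit): HEAD=dev@E [dev=E main=C]
After op 7 (branch): HEAD=dev@E [dev=E main=C topic=E]
After op 8 (checkout): HEAD=topic@E [dev=E main=C topic=E]
After op 9 (commit): HEAD=topic@F [dev=E main=C topic=F]
ancestors(E) = {A,B,C,D,E}; A in? yes
ancestors(D) = {A,B,C,D}; D in? yes
ancestors(B) = {A,B}; D in? no
ancestors(D) = {A,B,C,D}; B in? yes
ancestors(F) = {A,B,C,D,E,F}; E in? yes

Answer: yes yes no yes yes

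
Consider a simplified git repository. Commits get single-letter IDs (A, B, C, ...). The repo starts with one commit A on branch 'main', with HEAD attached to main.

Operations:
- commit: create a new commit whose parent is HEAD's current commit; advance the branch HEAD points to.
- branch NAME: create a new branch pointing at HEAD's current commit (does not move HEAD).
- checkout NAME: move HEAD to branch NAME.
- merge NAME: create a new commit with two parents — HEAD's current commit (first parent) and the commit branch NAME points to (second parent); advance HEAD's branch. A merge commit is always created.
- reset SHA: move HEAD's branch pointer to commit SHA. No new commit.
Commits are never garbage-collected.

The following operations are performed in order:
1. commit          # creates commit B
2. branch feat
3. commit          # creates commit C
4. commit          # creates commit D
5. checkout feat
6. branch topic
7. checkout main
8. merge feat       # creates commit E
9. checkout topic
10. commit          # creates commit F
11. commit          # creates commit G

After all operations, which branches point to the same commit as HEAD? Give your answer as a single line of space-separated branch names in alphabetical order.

After op 1 (commit): HEAD=main@B [main=B]
After op 2 (branch): HEAD=main@B [feat=B main=B]
After op 3 (commit): HEAD=main@C [feat=B main=C]
After op 4 (commit): HEAD=main@D [feat=B main=D]
After op 5 (checkout): HEAD=feat@B [feat=B main=D]
After op 6 (branch): HEAD=feat@B [feat=B main=D topic=B]
After op 7 (checkout): HEAD=main@D [feat=B main=D topic=B]
After op 8 (merge): HEAD=main@E [feat=B main=E topic=B]
After op 9 (checkout): HEAD=topic@B [feat=B main=E topic=B]
After op 10 (commit): HEAD=topic@F [feat=B main=E topic=F]
After op 11 (commit): HEAD=topic@G [feat=B main=E topic=G]

Answer: topic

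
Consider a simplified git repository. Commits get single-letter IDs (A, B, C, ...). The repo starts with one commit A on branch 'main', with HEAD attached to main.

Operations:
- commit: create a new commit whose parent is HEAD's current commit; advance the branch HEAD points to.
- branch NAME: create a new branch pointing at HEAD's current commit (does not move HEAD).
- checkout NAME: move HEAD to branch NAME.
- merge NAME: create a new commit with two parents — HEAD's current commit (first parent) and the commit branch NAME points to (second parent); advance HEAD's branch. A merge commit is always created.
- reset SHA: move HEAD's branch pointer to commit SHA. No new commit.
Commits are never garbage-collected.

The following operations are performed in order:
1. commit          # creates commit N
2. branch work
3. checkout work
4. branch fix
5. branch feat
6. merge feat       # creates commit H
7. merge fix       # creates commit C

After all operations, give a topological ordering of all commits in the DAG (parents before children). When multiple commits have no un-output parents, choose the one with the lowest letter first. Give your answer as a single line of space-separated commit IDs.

After op 1 (commit): HEAD=main@N [main=N]
After op 2 (branch): HEAD=main@N [main=N work=N]
After op 3 (checkout): HEAD=work@N [main=N work=N]
After op 4 (branch): HEAD=work@N [fix=N main=N work=N]
After op 5 (branch): HEAD=work@N [feat=N fix=N main=N work=N]
After op 6 (merge): HEAD=work@H [feat=N fix=N main=N work=H]
After op 7 (merge): HEAD=work@C [feat=N fix=N main=N work=C]
commit A: parents=[]
commit C: parents=['H', 'N']
commit H: parents=['N', 'N']
commit N: parents=['A']

Answer: A N H C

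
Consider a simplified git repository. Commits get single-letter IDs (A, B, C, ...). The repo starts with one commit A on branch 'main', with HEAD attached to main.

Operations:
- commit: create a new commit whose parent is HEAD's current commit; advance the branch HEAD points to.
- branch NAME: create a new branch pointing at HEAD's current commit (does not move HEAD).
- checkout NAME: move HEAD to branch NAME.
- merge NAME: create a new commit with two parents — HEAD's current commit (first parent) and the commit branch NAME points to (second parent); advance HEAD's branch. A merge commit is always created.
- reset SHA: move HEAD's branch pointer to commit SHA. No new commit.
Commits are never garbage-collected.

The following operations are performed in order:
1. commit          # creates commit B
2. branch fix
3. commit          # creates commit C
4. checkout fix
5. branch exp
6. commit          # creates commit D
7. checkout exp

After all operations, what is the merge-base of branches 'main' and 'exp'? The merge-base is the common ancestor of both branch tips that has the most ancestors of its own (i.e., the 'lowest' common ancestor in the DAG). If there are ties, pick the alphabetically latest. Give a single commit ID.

Answer: B

Derivation:
After op 1 (commit): HEAD=main@B [main=B]
After op 2 (branch): HEAD=main@B [fix=B main=B]
After op 3 (commit): HEAD=main@C [fix=B main=C]
After op 4 (checkout): HEAD=fix@B [fix=B main=C]
After op 5 (branch): HEAD=fix@B [exp=B fix=B main=C]
After op 6 (commit): HEAD=fix@D [exp=B fix=D main=C]
After op 7 (checkout): HEAD=exp@B [exp=B fix=D main=C]
ancestors(main=C): ['A', 'B', 'C']
ancestors(exp=B): ['A', 'B']
common: ['A', 'B']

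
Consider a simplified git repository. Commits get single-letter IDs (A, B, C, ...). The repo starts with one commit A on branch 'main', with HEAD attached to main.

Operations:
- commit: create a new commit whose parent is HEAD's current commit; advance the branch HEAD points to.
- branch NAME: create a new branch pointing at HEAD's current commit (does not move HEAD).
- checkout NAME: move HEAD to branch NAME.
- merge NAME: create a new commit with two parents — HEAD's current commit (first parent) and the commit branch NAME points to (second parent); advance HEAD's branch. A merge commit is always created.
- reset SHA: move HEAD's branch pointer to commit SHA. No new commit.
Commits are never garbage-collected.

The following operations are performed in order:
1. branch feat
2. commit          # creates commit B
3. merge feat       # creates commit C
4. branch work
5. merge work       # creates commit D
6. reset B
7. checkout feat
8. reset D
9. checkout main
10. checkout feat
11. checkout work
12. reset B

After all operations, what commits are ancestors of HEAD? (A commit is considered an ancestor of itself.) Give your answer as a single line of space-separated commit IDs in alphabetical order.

Answer: A B

Derivation:
After op 1 (branch): HEAD=main@A [feat=A main=A]
After op 2 (commit): HEAD=main@B [feat=A main=B]
After op 3 (merge): HEAD=main@C [feat=A main=C]
After op 4 (branch): HEAD=main@C [feat=A main=C work=C]
After op 5 (merge): HEAD=main@D [feat=A main=D work=C]
After op 6 (reset): HEAD=main@B [feat=A main=B work=C]
After op 7 (checkout): HEAD=feat@A [feat=A main=B work=C]
After op 8 (reset): HEAD=feat@D [feat=D main=B work=C]
After op 9 (checkout): HEAD=main@B [feat=D main=B work=C]
After op 10 (checkout): HEAD=feat@D [feat=D main=B work=C]
After op 11 (checkout): HEAD=work@C [feat=D main=B work=C]
After op 12 (reset): HEAD=work@B [feat=D main=B work=B]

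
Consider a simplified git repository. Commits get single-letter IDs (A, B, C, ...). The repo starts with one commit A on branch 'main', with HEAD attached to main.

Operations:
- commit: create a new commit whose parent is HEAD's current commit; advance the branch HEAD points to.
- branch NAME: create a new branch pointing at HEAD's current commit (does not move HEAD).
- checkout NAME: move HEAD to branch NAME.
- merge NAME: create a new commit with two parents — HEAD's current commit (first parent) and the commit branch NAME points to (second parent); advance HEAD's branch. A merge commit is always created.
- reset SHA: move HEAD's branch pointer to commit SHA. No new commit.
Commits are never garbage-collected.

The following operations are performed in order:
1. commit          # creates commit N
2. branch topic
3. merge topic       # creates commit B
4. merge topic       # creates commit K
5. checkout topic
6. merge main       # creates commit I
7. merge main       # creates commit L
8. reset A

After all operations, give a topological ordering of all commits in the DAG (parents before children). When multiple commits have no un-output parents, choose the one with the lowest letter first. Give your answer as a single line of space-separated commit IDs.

After op 1 (commit): HEAD=main@N [main=N]
After op 2 (branch): HEAD=main@N [main=N topic=N]
After op 3 (merge): HEAD=main@B [main=B topic=N]
After op 4 (merge): HEAD=main@K [main=K topic=N]
After op 5 (checkout): HEAD=topic@N [main=K topic=N]
After op 6 (merge): HEAD=topic@I [main=K topic=I]
After op 7 (merge): HEAD=topic@L [main=K topic=L]
After op 8 (reset): HEAD=topic@A [main=K topic=A]
commit A: parents=[]
commit B: parents=['N', 'N']
commit I: parents=['N', 'K']
commit K: parents=['B', 'N']
commit L: parents=['I', 'K']
commit N: parents=['A']

Answer: A N B K I L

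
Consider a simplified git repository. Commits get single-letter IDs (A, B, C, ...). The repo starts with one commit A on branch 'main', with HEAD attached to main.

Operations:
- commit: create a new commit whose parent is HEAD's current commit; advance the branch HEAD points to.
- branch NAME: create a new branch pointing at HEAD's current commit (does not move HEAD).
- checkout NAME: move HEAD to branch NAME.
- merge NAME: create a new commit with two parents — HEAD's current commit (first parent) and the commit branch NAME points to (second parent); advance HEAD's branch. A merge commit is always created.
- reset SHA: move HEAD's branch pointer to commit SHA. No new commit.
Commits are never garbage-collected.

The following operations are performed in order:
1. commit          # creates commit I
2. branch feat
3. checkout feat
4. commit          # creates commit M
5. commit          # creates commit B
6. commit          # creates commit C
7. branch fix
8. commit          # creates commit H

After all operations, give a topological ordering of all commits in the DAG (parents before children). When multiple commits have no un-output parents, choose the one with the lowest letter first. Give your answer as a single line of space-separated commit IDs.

Answer: A I M B C H

Derivation:
After op 1 (commit): HEAD=main@I [main=I]
After op 2 (branch): HEAD=main@I [feat=I main=I]
After op 3 (checkout): HEAD=feat@I [feat=I main=I]
After op 4 (commit): HEAD=feat@M [feat=M main=I]
After op 5 (commit): HEAD=feat@B [feat=B main=I]
After op 6 (commit): HEAD=feat@C [feat=C main=I]
After op 7 (branch): HEAD=feat@C [feat=C fix=C main=I]
After op 8 (commit): HEAD=feat@H [feat=H fix=C main=I]
commit A: parents=[]
commit B: parents=['M']
commit C: parents=['B']
commit H: parents=['C']
commit I: parents=['A']
commit M: parents=['I']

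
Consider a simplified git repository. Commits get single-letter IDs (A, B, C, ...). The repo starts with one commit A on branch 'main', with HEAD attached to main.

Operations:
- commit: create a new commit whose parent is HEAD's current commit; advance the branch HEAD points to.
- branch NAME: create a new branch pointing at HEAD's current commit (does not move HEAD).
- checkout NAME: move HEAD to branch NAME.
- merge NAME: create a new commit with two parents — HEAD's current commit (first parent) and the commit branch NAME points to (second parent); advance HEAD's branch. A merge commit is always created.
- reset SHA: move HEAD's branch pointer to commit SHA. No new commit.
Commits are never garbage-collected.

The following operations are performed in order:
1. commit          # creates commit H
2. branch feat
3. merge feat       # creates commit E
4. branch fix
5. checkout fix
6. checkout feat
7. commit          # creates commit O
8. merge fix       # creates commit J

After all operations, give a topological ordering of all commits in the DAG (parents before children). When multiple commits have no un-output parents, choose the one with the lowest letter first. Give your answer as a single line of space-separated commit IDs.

After op 1 (commit): HEAD=main@H [main=H]
After op 2 (branch): HEAD=main@H [feat=H main=H]
After op 3 (merge): HEAD=main@E [feat=H main=E]
After op 4 (branch): HEAD=main@E [feat=H fix=E main=E]
After op 5 (checkout): HEAD=fix@E [feat=H fix=E main=E]
After op 6 (checkout): HEAD=feat@H [feat=H fix=E main=E]
After op 7 (commit): HEAD=feat@O [feat=O fix=E main=E]
After op 8 (merge): HEAD=feat@J [feat=J fix=E main=E]
commit A: parents=[]
commit E: parents=['H', 'H']
commit H: parents=['A']
commit J: parents=['O', 'E']
commit O: parents=['H']

Answer: A H E O J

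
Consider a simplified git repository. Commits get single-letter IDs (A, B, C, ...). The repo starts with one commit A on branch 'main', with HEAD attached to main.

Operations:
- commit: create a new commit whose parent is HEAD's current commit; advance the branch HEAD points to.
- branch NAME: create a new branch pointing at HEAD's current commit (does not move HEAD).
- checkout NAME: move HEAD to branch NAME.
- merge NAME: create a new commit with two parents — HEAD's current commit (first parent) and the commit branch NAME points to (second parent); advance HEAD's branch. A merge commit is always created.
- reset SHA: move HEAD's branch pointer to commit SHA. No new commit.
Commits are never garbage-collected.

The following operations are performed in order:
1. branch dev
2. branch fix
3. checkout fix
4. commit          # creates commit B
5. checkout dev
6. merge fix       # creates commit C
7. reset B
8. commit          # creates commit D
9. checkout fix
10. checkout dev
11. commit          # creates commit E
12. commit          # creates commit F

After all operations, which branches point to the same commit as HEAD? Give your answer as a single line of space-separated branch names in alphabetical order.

After op 1 (branch): HEAD=main@A [dev=A main=A]
After op 2 (branch): HEAD=main@A [dev=A fix=A main=A]
After op 3 (checkout): HEAD=fix@A [dev=A fix=A main=A]
After op 4 (commit): HEAD=fix@B [dev=A fix=B main=A]
After op 5 (checkout): HEAD=dev@A [dev=A fix=B main=A]
After op 6 (merge): HEAD=dev@C [dev=C fix=B main=A]
After op 7 (reset): HEAD=dev@B [dev=B fix=B main=A]
After op 8 (commit): HEAD=dev@D [dev=D fix=B main=A]
After op 9 (checkout): HEAD=fix@B [dev=D fix=B main=A]
After op 10 (checkout): HEAD=dev@D [dev=D fix=B main=A]
After op 11 (commit): HEAD=dev@E [dev=E fix=B main=A]
After op 12 (commit): HEAD=dev@F [dev=F fix=B main=A]

Answer: dev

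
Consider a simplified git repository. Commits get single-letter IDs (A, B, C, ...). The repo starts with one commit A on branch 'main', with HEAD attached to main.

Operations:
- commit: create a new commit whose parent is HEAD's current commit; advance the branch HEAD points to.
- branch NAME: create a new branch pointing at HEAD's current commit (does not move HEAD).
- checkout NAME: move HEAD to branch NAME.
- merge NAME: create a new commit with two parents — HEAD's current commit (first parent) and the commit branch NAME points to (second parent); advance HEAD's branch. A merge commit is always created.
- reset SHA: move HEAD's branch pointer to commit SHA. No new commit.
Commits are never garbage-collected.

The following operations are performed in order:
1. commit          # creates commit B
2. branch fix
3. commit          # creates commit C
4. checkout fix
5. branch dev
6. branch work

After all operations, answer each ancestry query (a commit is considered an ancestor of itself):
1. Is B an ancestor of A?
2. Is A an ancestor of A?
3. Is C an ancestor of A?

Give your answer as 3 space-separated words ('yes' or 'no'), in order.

After op 1 (commit): HEAD=main@B [main=B]
After op 2 (branch): HEAD=main@B [fix=B main=B]
After op 3 (commit): HEAD=main@C [fix=B main=C]
After op 4 (checkout): HEAD=fix@B [fix=B main=C]
After op 5 (branch): HEAD=fix@B [dev=B fix=B main=C]
After op 6 (branch): HEAD=fix@B [dev=B fix=B main=C work=B]
ancestors(A) = {A}; B in? no
ancestors(A) = {A}; A in? yes
ancestors(A) = {A}; C in? no

Answer: no yes no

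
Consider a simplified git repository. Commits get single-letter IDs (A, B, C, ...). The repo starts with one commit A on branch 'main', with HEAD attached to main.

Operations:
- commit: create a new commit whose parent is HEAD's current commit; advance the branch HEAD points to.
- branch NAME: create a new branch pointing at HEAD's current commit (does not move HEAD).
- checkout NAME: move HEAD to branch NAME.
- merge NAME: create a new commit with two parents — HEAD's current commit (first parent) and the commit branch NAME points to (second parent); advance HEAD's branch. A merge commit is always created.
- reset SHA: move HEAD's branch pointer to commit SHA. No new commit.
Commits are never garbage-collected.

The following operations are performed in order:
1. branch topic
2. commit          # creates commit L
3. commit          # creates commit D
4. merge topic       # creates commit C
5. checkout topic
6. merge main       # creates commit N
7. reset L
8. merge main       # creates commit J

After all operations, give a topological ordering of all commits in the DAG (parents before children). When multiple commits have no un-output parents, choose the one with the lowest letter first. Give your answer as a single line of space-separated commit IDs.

After op 1 (branch): HEAD=main@A [main=A topic=A]
After op 2 (commit): HEAD=main@L [main=L topic=A]
After op 3 (commit): HEAD=main@D [main=D topic=A]
After op 4 (merge): HEAD=main@C [main=C topic=A]
After op 5 (checkout): HEAD=topic@A [main=C topic=A]
After op 6 (merge): HEAD=topic@N [main=C topic=N]
After op 7 (reset): HEAD=topic@L [main=C topic=L]
After op 8 (merge): HEAD=topic@J [main=C topic=J]
commit A: parents=[]
commit C: parents=['D', 'A']
commit D: parents=['L']
commit J: parents=['L', 'C']
commit L: parents=['A']
commit N: parents=['A', 'C']

Answer: A L D C J N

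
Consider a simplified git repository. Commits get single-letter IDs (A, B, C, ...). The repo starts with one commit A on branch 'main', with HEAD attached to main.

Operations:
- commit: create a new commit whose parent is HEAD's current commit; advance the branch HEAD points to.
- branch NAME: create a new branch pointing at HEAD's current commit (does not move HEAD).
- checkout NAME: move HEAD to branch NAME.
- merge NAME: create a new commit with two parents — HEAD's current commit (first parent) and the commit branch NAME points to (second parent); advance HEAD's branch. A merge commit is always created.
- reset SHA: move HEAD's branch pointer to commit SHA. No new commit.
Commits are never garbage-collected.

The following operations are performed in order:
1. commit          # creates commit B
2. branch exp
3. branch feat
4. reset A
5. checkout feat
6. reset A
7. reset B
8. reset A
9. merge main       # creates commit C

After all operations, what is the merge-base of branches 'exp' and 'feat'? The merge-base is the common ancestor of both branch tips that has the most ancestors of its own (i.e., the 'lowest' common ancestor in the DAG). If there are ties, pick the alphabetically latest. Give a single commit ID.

Answer: A

Derivation:
After op 1 (commit): HEAD=main@B [main=B]
After op 2 (branch): HEAD=main@B [exp=B main=B]
After op 3 (branch): HEAD=main@B [exp=B feat=B main=B]
After op 4 (reset): HEAD=main@A [exp=B feat=B main=A]
After op 5 (checkout): HEAD=feat@B [exp=B feat=B main=A]
After op 6 (reset): HEAD=feat@A [exp=B feat=A main=A]
After op 7 (reset): HEAD=feat@B [exp=B feat=B main=A]
After op 8 (reset): HEAD=feat@A [exp=B feat=A main=A]
After op 9 (merge): HEAD=feat@C [exp=B feat=C main=A]
ancestors(exp=B): ['A', 'B']
ancestors(feat=C): ['A', 'C']
common: ['A']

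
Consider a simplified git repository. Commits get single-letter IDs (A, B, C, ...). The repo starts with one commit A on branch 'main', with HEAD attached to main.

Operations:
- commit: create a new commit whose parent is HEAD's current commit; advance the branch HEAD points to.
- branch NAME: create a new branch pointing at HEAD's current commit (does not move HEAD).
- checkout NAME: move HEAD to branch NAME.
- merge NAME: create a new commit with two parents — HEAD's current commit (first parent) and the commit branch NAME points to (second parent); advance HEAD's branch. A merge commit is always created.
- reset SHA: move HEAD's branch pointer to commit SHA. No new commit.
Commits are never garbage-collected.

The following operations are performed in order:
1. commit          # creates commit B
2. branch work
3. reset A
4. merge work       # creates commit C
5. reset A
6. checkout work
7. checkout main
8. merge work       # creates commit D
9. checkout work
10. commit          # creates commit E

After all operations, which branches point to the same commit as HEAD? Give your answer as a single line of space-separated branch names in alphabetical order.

Answer: work

Derivation:
After op 1 (commit): HEAD=main@B [main=B]
After op 2 (branch): HEAD=main@B [main=B work=B]
After op 3 (reset): HEAD=main@A [main=A work=B]
After op 4 (merge): HEAD=main@C [main=C work=B]
After op 5 (reset): HEAD=main@A [main=A work=B]
After op 6 (checkout): HEAD=work@B [main=A work=B]
After op 7 (checkout): HEAD=main@A [main=A work=B]
After op 8 (merge): HEAD=main@D [main=D work=B]
After op 9 (checkout): HEAD=work@B [main=D work=B]
After op 10 (commit): HEAD=work@E [main=D work=E]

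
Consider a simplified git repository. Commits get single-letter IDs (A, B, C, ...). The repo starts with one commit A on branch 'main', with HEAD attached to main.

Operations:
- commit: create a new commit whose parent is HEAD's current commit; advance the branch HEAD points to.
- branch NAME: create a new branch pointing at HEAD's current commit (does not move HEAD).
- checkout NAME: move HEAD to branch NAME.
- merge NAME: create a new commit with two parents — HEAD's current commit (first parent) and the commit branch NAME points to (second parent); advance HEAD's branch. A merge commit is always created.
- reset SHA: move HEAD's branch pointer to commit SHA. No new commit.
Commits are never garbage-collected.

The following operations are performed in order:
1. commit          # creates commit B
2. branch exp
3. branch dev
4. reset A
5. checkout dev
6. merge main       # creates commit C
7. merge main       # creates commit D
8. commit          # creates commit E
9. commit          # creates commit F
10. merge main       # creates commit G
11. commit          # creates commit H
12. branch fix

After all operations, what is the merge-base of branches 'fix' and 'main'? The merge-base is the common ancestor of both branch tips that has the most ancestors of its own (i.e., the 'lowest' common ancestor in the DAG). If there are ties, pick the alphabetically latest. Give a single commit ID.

After op 1 (commit): HEAD=main@B [main=B]
After op 2 (branch): HEAD=main@B [exp=B main=B]
After op 3 (branch): HEAD=main@B [dev=B exp=B main=B]
After op 4 (reset): HEAD=main@A [dev=B exp=B main=A]
After op 5 (checkout): HEAD=dev@B [dev=B exp=B main=A]
After op 6 (merge): HEAD=dev@C [dev=C exp=B main=A]
After op 7 (merge): HEAD=dev@D [dev=D exp=B main=A]
After op 8 (commit): HEAD=dev@E [dev=E exp=B main=A]
After op 9 (commit): HEAD=dev@F [dev=F exp=B main=A]
After op 10 (merge): HEAD=dev@G [dev=G exp=B main=A]
After op 11 (commit): HEAD=dev@H [dev=H exp=B main=A]
After op 12 (branch): HEAD=dev@H [dev=H exp=B fix=H main=A]
ancestors(fix=H): ['A', 'B', 'C', 'D', 'E', 'F', 'G', 'H']
ancestors(main=A): ['A']
common: ['A']

Answer: A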